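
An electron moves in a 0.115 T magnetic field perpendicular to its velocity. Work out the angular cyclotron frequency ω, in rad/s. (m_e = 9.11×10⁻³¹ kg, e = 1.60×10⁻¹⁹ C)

ω ≈ 2.02×10^10 rad/s

ω = qB/m = (1×1.60×10^-19)(0.115) / (9.11×10^-31) = 2.02×10^10 rad/s.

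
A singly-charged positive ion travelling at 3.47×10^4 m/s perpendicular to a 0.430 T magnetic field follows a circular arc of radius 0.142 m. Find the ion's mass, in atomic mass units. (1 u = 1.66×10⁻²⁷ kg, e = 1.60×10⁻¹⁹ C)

m ≈ 170 u

qvB = mv²/r ⇒ m = qBr/v.
m = (1×1.60×10^-19)(0.430)(0.142) / (3.47×10^4) = 2.82×10^-25 kg = 170 u.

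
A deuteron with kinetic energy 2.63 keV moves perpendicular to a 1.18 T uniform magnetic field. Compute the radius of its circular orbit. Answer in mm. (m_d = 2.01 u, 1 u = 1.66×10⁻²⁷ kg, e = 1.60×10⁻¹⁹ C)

r ≈ 8.88 mm

Convert the energy: K = 2.63 keV = 4.21×10^-16 J.
v = √(2K/m) = √(2·4.21×10^-16/3.34×10^-27) = 5.02×10^5 m/s.
r = mv/(qB) = (3.34×10^-27)(5.02×10^5) / [(1×1.60×10^-19)(1.18)] = 8.88×10^-3 m.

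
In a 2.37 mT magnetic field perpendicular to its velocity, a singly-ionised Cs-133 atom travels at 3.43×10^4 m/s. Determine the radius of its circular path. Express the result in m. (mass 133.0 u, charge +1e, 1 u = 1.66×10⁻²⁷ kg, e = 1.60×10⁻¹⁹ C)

r ≈ 20.0 m

The magnetic force provides the centripetal force: qvB = mv²/r, so r = mv/(qB).
r = (2.21×10^-25 kg)(3.43×10^4 m/s) / [(1×1.60×10^-19 C)(2.37×10^-3 T)] = 20.0 m.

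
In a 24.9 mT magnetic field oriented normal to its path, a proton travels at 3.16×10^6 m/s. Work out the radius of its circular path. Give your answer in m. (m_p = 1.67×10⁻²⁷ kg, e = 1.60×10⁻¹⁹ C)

r ≈ 1.32 m

The magnetic force provides the centripetal force: qvB = mv²/r, so r = mv/(qB).
r = (1.67×10^-27 kg)(3.16×10^6 m/s) / [(1×1.60×10^-19 C)(0.0249 T)] = 1.32 m.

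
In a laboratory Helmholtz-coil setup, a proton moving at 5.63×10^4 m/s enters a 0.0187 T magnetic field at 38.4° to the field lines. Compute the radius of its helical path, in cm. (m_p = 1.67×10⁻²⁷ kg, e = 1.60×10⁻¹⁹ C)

r ≈ 1.95 cm

Only the perpendicular component v⊥ = v sin38.4° = 3.50×10^4 m/s is bent by the field.
r = m v⊥ /(qB) = (1.67×10^-27)(3.50×10^4) / [(1×1.60×10^-19)(0.0187)] = 0.0195 m.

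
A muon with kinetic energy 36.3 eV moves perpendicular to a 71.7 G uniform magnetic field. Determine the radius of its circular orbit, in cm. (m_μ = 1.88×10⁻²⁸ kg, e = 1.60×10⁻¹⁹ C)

r ≈ 4.07 cm

Convert the energy: K = 36.3 eV = 5.81×10^-18 J.
v = √(2K/m) = √(2·5.81×10^-18/1.88×10^-28) = 2.49×10^5 m/s.
r = mv/(qB) = (1.88×10^-28)(2.49×10^5) / [(1×1.60×10^-19)(7.17×10^-3)] = 0.0407 m.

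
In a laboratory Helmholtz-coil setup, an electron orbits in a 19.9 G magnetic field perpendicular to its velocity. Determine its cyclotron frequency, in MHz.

f ≈ 55.6 MHz

f = qB/(2πm) = (1×1.60×10^-19)(1.99×10^-3) / [2π(9.11×10^-31)] = 5.56×10^7 Hz.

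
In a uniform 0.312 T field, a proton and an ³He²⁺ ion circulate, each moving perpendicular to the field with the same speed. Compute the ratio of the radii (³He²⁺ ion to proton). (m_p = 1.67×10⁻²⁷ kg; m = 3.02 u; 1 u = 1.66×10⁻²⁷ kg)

ratio ≈ 1.50

r = mv/(qB) ⇒ at equal v, r ∝ m/q.
r_{³He²⁺ ion}/r_{proton} = 1.50.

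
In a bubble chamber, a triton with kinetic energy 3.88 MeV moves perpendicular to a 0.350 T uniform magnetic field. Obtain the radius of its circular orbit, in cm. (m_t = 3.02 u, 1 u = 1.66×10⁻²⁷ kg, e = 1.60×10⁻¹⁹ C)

r ≈ 141 cm

Convert the energy: K = 3.88 MeV = 6.21×10^-13 J.
v = √(2K/m) = √(2·6.21×10^-13/5.01×10^-27) = 1.57×10^7 m/s.
r = mv/(qB) = (5.01×10^-27)(1.57×10^7) / [(1×1.60×10^-19)(0.350)] = 1.41 m.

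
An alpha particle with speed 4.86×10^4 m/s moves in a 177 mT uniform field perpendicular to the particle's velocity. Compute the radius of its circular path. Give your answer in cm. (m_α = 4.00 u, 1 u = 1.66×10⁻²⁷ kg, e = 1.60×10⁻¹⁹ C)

The magnetic force provides the centripetal force: qvB = mv²/r, so r = mv/(qB).
r = (6.64×10^-27 kg)(4.86×10^4 m/s) / [(2×1.60×10^-19 C)(0.177 T)] = 5.70×10^-3 m.

r ≈ 0.570 cm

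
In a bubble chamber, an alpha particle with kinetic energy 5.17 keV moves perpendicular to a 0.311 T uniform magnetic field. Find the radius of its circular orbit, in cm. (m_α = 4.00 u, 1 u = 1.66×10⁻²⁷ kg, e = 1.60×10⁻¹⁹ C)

r ≈ 3.33 cm

Convert the energy: K = 5.17 keV = 8.27×10^-16 J.
v = √(2K/m) = √(2·8.27×10^-16/6.64×10^-27) = 4.99×10^5 m/s.
r = mv/(qB) = (6.64×10^-27)(4.99×10^5) / [(2×1.60×10^-19)(0.311)] = 0.0333 m.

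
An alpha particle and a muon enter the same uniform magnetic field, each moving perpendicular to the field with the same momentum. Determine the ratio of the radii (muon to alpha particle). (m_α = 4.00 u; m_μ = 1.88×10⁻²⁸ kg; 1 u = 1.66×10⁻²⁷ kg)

r = p/(qB) ⇒ at equal p, r ∝ 1/q.
r_{muon}/r_{alpha particle} = 2.00.

ratio ≈ 2.00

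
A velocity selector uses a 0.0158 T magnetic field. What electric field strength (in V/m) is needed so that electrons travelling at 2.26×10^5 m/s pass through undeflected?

E ≈ 3570 V/m

qE = qvB ⇒ E = vB = (2.26×10^5)(0.0158) = 3570 V/m.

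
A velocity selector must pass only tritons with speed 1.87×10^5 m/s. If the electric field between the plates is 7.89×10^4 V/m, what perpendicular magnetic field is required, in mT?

B ≈ 422 mT

qE = qvB ⇒ B = E/v = (7.89×10^4) / (1.87×10^5) = 0.422 T.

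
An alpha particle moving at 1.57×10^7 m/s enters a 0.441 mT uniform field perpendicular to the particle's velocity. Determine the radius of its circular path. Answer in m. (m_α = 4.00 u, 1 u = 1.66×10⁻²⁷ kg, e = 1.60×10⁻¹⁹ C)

r ≈ 739 m

The magnetic force provides the centripetal force: qvB = mv²/r, so r = mv/(qB).
r = (6.64×10^-27 kg)(1.57×10^7 m/s) / [(2×1.60×10^-19 C)(4.41×10^-4 T)] = 739 m.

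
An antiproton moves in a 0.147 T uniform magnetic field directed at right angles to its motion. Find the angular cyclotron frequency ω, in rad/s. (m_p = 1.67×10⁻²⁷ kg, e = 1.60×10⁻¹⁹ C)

ω = qB/m = (1×1.60×10^-19)(0.147) / (1.67×10^-27) = 1.41×10^7 rad/s.

ω ≈ 1.41×10^7 rad/s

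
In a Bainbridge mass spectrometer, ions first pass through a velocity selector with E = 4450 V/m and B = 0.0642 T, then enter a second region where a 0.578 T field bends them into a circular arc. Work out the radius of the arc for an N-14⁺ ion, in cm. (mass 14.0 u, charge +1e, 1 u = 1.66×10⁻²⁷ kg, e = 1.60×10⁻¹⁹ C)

The selector passes v = E/B = 4450/0.0642 = 6.93×10^4 m/s.
In the deflection region, r = mv/(qB₂) = (2.32×10^-26)(6.93×10^4) / [(1×1.60×10^-19)(0.578)] = 0.0174 m.

r ≈ 1.74 cm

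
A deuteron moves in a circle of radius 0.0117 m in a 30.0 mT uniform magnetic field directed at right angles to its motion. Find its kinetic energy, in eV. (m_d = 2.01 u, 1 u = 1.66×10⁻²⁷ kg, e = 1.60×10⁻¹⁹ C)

v = qBr/m = (1×1.60×10^-19)(0.0300)(0.0117) / (3.34×10^-27) = 1.68×10^4 m/s.
K = ½mv² = 0.5·(3.34×10^-27)·(1.68×10^4)² = 4.73×10^-19 J = 2.95 eV.

K ≈ 2.95 eV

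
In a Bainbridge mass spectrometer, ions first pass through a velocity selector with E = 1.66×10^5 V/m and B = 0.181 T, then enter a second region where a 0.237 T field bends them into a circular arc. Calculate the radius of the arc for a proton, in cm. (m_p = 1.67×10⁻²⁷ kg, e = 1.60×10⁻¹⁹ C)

r ≈ 4.04 cm

The selector passes v = E/B = 1.66×10^5/0.181 = 9.17×10^5 m/s.
In the deflection region, r = mv/(qB₂) = (1.67×10^-27)(9.17×10^5) / [(1×1.60×10^-19)(0.237)] = 0.0404 m.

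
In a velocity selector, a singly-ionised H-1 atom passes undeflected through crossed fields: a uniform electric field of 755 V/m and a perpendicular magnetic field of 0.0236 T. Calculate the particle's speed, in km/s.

v ≈ 32.0 km/s

For zero net force, qE = qvB, so v = E/B.
v = (755) / (0.0236) = 3.20×10^4 m/s.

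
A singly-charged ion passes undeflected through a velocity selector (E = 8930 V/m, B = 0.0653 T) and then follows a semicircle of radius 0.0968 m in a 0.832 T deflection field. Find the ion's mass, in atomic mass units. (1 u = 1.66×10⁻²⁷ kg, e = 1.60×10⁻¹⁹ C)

m ≈ 56.8 u

v = E/B₁ = 1.37×10^5 m/s.
From r = mv/(qB₂), m = qB₂r/v = (1×1.60×10^-19)(0.832)(0.0968) / (1.37×10^5) = 9.42×10^-26 kg.
In atomic mass units: m = 9.42×10^-26 / 1.66×10^-27 = 56.8 u.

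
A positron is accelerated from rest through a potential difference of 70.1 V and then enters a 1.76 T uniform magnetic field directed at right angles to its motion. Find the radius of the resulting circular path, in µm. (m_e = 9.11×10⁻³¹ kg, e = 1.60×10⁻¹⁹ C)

r ≈ 16.1 µm

The kinetic energy gained is K = qV = (1×1.60×10^-19)(70.1) = 1.12×10^-17 J.
v = √(2K/m) = 4.96×10^6 m/s.
r = mv/(qB) = (9.11×10^-31)(4.96×10^6) / [(1×1.60×10^-19)(1.76)] = 1.61×10^-5 m.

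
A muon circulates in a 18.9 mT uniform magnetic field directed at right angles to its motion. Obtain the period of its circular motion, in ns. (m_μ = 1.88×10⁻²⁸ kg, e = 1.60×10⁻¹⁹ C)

T ≈ 391 ns

The cyclotron period is independent of speed: T = 2πm/(qB).
T = 2π(1.88×10^-28) / [(1×1.60×10^-19)(0.0189)] = 3.91×10^-7 s.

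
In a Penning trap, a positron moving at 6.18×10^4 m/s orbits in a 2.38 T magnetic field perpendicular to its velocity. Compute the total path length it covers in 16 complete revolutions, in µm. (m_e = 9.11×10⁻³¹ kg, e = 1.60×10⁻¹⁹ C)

r = mv/(qB) = 1.48×10^-7 m, so one revolution covers 2πr = 9.29×10^-7 m.
In 16 revolutions: L = 16·2πr = 1.49×10^-5 m.

L ≈ 14.9 µm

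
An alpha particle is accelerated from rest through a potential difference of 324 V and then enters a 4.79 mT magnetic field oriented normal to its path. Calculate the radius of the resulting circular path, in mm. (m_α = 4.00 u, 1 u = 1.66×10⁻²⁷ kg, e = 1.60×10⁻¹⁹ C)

r ≈ 766 mm

The kinetic energy gained is K = qV = (2×1.60×10^-19)(324) = 1.04×10^-16 J.
v = √(2K/m) = 1.77×10^5 m/s.
r = mv/(qB) = (6.64×10^-27)(1.77×10^5) / [(2×1.60×10^-19)(4.79×10^-3)] = 0.766 m.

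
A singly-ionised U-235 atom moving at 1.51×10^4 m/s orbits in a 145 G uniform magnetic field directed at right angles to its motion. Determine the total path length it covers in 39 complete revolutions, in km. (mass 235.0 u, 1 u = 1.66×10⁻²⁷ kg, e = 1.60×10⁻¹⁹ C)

r = mv/(qB) = 2.54 m, so one revolution covers 2πr = 16.0 m.
In 39 revolutions: L = 39·2πr = 622 m.

L ≈ 0.622 km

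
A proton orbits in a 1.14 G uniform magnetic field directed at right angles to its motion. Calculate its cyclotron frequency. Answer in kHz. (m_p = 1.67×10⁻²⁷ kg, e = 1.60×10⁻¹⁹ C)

f ≈ 1.74 kHz

f = qB/(2πm) = (1×1.60×10^-19)(1.14×10^-4) / [2π(1.67×10^-27)] = 1740 Hz.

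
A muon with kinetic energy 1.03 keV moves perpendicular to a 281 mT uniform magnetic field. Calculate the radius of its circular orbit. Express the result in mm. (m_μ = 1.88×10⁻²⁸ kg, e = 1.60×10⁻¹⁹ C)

r ≈ 5.54 mm

Convert the energy: K = 1.03 keV = 1.65×10^-16 J.
v = √(2K/m) = √(2·1.65×10^-16/1.88×10^-28) = 1.32×10^6 m/s.
r = mv/(qB) = (1.88×10^-28)(1.32×10^6) / [(1×1.60×10^-19)(0.281)] = 5.54×10^-3 m.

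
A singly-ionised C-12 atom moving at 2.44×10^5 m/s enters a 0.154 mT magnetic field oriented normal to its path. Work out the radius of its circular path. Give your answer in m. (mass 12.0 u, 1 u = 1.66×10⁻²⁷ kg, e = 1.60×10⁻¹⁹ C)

r ≈ 197 m

The magnetic force provides the centripetal force: qvB = mv²/r, so r = mv/(qB).
r = (1.99×10^-26 kg)(2.44×10^5 m/s) / [(1×1.60×10^-19 C)(1.54×10^-4 T)] = 197 m.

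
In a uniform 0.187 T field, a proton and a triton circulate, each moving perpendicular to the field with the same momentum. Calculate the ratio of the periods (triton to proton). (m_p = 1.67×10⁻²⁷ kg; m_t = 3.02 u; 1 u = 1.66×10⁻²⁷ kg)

T = 2πm/(qB) is independent of speed, so T₂/T₁ = (m₂/q₂)/(m₁/q₁).
T_{triton}/T_{proton} = (5.01×10^-27/1e) / (1.67×10^-27/1e) = 3.00.

ratio ≈ 3.00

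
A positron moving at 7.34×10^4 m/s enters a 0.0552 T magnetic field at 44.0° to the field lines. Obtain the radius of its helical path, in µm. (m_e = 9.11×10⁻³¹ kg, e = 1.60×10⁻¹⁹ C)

r ≈ 5.26 µm

Only the perpendicular component v⊥ = v sin44.0° = 5.10×10^4 m/s is bent by the field.
r = m v⊥ /(qB) = (9.11×10^-31)(5.10×10^4) / [(1×1.60×10^-19)(0.0552)] = 5.26×10^-6 m.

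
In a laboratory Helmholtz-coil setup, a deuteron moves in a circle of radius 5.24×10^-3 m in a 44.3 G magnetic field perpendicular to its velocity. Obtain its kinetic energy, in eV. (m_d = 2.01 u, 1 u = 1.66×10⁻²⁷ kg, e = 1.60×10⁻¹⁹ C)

v = qBr/m = (1×1.60×10^-19)(4.43×10^-3)(5.24×10^-3) / (3.34×10^-27) = 1110 m/s.
K = ½mv² = 0.5·(3.34×10^-27)·(1110)² = 2.07×10^-21 J = 0.0129 eV.

K ≈ 0.0129 eV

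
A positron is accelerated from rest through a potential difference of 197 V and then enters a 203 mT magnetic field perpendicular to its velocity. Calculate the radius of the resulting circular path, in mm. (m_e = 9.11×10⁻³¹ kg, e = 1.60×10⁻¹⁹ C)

The kinetic energy gained is K = qV = (1×1.60×10^-19)(197) = 3.15×10^-17 J.
v = √(2K/m) = 8.32×10^6 m/s.
r = mv/(qB) = (9.11×10^-31)(8.32×10^6) / [(1×1.60×10^-19)(0.203)] = 2.33×10^-4 m.

r ≈ 0.233 mm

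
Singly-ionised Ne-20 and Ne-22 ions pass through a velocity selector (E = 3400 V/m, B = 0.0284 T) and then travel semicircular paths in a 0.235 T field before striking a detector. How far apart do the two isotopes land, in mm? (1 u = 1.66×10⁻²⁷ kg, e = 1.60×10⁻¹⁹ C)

Δd ≈ 21.1 mm

Both emerge at v = E/B₁ = 1.20×10^5 m/s.
r = mv/(qB₂), so r₁ = 0.1057 m and r₂ = 0.1163 m, giving Δr = 0.0106 m.
After a semicircle each ion lands a diameter 2r from the entry slit, so the separation is 2Δr = 0.0211 m.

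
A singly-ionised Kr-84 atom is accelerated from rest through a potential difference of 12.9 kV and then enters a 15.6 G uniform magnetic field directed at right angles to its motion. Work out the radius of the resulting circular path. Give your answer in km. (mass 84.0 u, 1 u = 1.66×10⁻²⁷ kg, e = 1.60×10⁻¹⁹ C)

r ≈ 0.0961 km

The kinetic energy gained is K = qV = (1×1.60×10^-19)(1.29×10^4) = 2.06×10^-15 J.
v = √(2K/m) = 1.72×10^5 m/s.
r = mv/(qB) = (1.39×10^-25)(1.72×10^5) / [(1×1.60×10^-19)(1.56×10^-3)] = 96.1 m.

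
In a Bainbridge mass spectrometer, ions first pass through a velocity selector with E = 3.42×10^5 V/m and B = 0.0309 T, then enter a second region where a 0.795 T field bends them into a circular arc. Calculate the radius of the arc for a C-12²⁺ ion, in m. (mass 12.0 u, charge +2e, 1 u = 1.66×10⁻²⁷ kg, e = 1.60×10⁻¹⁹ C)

The selector passes v = E/B = 3.42×10^5/0.0309 = 1.11×10^7 m/s.
In the deflection region, r = mv/(qB₂) = (1.99×10^-26)(1.11×10^7) / [(2×1.60×10^-19)(0.795)] = 0.867 m.

r ≈ 0.867 m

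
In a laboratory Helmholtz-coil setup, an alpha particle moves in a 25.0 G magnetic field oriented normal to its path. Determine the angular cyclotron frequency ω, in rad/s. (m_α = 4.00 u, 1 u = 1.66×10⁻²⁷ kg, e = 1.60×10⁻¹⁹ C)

ω ≈ 1.20×10^5 rad/s

ω = qB/m = (2×1.60×10^-19)(2.50×10^-3) / (6.64×10^-27) = 1.20×10^5 rad/s.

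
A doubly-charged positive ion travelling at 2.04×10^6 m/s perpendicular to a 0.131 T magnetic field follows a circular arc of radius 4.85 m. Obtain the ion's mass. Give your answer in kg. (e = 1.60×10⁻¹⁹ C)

m ≈ 9.97×10^-26 kg

qvB = mv²/r ⇒ m = qBr/v.
m = (2×1.60×10^-19)(0.131)(4.85) / (2.04×10^6) = 9.97×10^-26 kg.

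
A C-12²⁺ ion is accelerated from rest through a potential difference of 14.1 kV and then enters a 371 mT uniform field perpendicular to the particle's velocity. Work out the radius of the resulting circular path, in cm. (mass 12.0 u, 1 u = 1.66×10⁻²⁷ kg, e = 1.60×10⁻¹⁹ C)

r ≈ 11.3 cm

The kinetic energy gained is K = qV = (2×1.60×10^-19)(1.41×10^4) = 4.51×10^-15 J.
v = √(2K/m) = 6.73×10^5 m/s.
r = mv/(qB) = (1.99×10^-26)(6.73×10^5) / [(2×1.60×10^-19)(0.371)] = 0.113 m.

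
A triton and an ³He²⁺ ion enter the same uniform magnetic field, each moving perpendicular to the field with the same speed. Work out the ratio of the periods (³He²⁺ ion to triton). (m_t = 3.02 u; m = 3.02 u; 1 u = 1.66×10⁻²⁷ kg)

ratio ≈ 0.500

T = 2πm/(qB) is independent of speed, so T₂/T₁ = (m₂/q₂)/(m₁/q₁).
T_{³He²⁺ ion}/T_{triton} = (5.01×10^-27/2e) / (5.01×10^-27/1e) = 0.500.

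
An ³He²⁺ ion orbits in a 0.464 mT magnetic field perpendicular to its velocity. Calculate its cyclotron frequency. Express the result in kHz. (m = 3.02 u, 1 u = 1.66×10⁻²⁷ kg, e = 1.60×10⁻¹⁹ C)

f ≈ 4.71 kHz

f = qB/(2πm) = (2×1.60×10^-19)(4.64×10^-4) / [2π(5.01×10^-27)] = 4710 Hz.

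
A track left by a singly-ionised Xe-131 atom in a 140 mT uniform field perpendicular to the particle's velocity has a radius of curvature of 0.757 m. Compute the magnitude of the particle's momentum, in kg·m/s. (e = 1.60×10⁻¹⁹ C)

p ≈ 1.70×10^-20 kg·m/s

Since qvB = mv²/r, the momentum p = mv = qBr.
p = (1×1.60×10^-19)(0.140)(0.757) = 1.70×10^-20 kg·m/s.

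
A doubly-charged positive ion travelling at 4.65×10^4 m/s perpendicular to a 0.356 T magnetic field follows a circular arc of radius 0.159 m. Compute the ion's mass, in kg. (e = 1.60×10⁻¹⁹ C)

qvB = mv²/r ⇒ m = qBr/v.
m = (2×1.60×10^-19)(0.356)(0.159) / (4.65×10^4) = 3.90×10^-25 kg.

m ≈ 3.90×10^-25 kg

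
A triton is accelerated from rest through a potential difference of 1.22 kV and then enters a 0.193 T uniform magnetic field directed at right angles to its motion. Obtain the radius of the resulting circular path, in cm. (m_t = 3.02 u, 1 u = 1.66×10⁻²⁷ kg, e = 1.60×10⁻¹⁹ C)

The kinetic energy gained is K = qV = (1×1.60×10^-19)(1220) = 1.95×10^-16 J.
v = √(2K/m) = 2.79×10^5 m/s.
r = mv/(qB) = (5.01×10^-27)(2.79×10^5) / [(1×1.60×10^-19)(0.193)] = 0.0453 m.

r ≈ 4.53 cm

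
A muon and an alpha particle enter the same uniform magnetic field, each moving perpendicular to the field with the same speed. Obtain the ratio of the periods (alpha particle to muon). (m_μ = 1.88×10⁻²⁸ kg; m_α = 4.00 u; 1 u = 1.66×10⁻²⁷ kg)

ratio ≈ 17.7

T = 2πm/(qB) is independent of speed, so T₂/T₁ = (m₂/q₂)/(m₁/q₁).
T_{alpha particle}/T_{muon} = (6.64×10^-27/2e) / (1.88×10^-28/1e) = 17.7.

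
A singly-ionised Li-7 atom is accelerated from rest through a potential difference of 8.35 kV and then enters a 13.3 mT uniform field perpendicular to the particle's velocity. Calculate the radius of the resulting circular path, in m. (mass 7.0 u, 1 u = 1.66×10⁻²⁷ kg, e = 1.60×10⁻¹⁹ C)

The kinetic energy gained is K = qV = (1×1.60×10^-19)(8350) = 1.34×10^-15 J.
v = √(2K/m) = 4.80×10^5 m/s.
r = mv/(qB) = (1.16×10^-26)(4.80×10^5) / [(1×1.60×10^-19)(0.0133)] = 2.62 m.

r ≈ 2.62 m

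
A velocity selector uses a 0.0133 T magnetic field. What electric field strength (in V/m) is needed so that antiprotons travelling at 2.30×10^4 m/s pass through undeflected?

qE = qvB ⇒ E = vB = (2.30×10^4)(0.0133) = 306 V/m.

E ≈ 306 V/m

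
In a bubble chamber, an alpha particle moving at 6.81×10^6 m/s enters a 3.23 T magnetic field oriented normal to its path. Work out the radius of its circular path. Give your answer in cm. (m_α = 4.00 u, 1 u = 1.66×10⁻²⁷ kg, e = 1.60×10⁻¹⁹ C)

The magnetic force provides the centripetal force: qvB = mv²/r, so r = mv/(qB).
r = (6.64×10^-27 kg)(6.81×10^6 m/s) / [(2×1.60×10^-19 C)(3.23 T)] = 0.0437 m.

r ≈ 4.37 cm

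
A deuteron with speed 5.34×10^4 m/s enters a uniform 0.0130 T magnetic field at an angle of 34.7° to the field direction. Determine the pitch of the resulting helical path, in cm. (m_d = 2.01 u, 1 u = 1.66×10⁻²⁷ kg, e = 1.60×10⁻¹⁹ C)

The velocity component along B is v∥ = v cos34.7° = 4.39×10^4 m/s.
The cyclotron period T = 2πm/(qB) = 1.01×10^-5 s is set by m, q, B alone.
Pitch = v∥·T = (4.39×10^4)(1.01×10^-5) = 0.442 m.

pitch ≈ 44.2 cm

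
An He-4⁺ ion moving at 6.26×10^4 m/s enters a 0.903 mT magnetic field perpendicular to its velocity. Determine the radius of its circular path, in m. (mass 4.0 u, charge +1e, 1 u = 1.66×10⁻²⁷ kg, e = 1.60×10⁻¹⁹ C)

The magnetic force provides the centripetal force: qvB = mv²/r, so r = mv/(qB).
r = (6.64×10^-27 kg)(6.26×10^4 m/s) / [(1×1.60×10^-19 C)(9.03×10^-4 T)] = 2.88 m.

r ≈ 2.88 m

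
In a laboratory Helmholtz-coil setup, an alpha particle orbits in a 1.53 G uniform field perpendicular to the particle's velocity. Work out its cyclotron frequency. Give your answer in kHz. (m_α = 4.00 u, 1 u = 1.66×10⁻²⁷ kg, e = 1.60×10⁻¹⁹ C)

f ≈ 1.17 kHz

f = qB/(2πm) = (2×1.60×10^-19)(1.53×10^-4) / [2π(6.64×10^-27)] = 1170 Hz.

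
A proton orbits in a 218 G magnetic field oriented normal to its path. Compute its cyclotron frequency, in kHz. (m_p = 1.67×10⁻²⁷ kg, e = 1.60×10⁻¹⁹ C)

f ≈ 332 kHz

f = qB/(2πm) = (1×1.60×10^-19)(0.0218) / [2π(1.67×10^-27)] = 3.32×10^5 Hz.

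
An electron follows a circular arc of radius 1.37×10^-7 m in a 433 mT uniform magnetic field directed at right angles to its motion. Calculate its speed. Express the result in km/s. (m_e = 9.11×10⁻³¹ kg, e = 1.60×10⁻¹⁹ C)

From qvB = mv²/r, v = qBr/m.
v = (1×1.60×10^-19)(0.433)(1.37×10^-7) / (9.11×10^-31) = 1.04×10^4 m/s.

v ≈ 10.4 km/s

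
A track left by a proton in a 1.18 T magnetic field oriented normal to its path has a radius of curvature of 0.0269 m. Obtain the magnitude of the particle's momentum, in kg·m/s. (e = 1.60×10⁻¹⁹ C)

p ≈ 5.08×10^-21 kg·m/s

Since qvB = mv²/r, the momentum p = mv = qBr.
p = (1×1.60×10^-19)(1.18)(0.0269) = 5.08×10^-21 kg·m/s.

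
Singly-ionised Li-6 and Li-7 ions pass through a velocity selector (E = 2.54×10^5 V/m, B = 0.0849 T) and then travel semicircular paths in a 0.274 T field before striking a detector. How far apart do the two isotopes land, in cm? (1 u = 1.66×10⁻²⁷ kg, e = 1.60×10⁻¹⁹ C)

Δd ≈ 22.7 cm

Both emerge at v = E/B₁ = 2.99×10^6 m/s.
r = mv/(qB₂), so r₁ = 0.680 m and r₂ = 0.793 m, giving Δr = 0.113 m.
After a semicircle each ion lands a diameter 2r from the entry slit, so the separation is 2Δr = 0.227 m.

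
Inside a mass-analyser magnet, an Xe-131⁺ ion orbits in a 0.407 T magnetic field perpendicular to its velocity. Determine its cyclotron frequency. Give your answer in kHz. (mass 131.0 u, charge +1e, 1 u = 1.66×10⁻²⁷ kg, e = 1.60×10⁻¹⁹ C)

f = qB/(2πm) = (1×1.60×10^-19)(0.407) / [2π(2.17×10^-25)] = 4.77×10^4 Hz.

f ≈ 47.7 kHz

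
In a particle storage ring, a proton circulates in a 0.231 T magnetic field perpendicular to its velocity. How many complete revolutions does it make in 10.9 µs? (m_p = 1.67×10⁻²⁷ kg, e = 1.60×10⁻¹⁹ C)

T = 2πm/(qB) = 2π(1.67×10^-27) / [(1×1.60×10^-19)(0.231)] = 2.8390×10^-7 s.
N = t/T = 1.09×10^-5 / 2.8390×10^-7 ≈ 38.39, so 38 complete revolutions.

N = 38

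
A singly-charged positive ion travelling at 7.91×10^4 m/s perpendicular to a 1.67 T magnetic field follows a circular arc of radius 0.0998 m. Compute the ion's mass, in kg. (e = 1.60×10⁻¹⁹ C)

m ≈ 3.37×10^-25 kg

qvB = mv²/r ⇒ m = qBr/v.
m = (1×1.60×10^-19)(1.67)(0.0998) / (7.91×10^4) = 3.37×10^-25 kg.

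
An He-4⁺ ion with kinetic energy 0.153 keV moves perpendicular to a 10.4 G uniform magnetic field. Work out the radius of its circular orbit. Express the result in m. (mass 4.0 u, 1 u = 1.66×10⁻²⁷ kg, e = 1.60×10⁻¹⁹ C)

r ≈ 3.43 m

Convert the energy: K = 0.153 keV = 2.45×10^-17 J.
v = √(2K/m) = √(2·2.45×10^-17/6.64×10^-27) = 8.59×10^4 m/s.
r = mv/(qB) = (6.64×10^-27)(8.59×10^4) / [(1×1.60×10^-19)(1.04×10^-3)] = 3.43 m.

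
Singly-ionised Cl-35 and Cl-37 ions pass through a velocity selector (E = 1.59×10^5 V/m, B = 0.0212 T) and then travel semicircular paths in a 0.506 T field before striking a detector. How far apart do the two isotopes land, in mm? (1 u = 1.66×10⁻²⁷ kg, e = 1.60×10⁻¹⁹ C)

Both emerge at v = E/B₁ = 7.50×10^6 m/s.
r = mv/(qB₂), so r₁ = 5.382 m and r₂ = 5.690 m, giving Δr = 0.308 m.
After a semicircle each ion lands a diameter 2r from the entry slit, so the separation is 2Δr = 0.615 m.

Δd ≈ 615 mm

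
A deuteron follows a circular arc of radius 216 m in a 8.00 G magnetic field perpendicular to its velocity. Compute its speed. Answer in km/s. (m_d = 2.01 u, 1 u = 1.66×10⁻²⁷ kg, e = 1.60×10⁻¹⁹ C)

From qvB = mv²/r, v = qBr/m.
v = (1×1.60×10^-19)(8.00×10^-4)(216) / (3.34×10^-27) = 8.29×10^6 m/s.

v ≈ 8290 km/s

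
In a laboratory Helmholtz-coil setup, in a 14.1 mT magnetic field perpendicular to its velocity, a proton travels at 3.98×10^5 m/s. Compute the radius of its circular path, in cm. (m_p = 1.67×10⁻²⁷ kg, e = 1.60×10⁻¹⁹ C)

The magnetic force provides the centripetal force: qvB = mv²/r, so r = mv/(qB).
r = (1.67×10^-27 kg)(3.98×10^5 m/s) / [(1×1.60×10^-19 C)(0.0141 T)] = 0.295 m.

r ≈ 29.5 cm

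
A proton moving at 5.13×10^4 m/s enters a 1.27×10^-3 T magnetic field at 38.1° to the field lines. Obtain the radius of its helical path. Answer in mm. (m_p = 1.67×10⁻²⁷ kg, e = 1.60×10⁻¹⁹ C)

Only the perpendicular component v⊥ = v sin38.1° = 3.17×10^4 m/s is bent by the field.
r = m v⊥ /(qB) = (1.67×10^-27)(3.17×10^4) / [(1×1.60×10^-19)(1.27×10^-3)] = 0.260 m.

r ≈ 260 mm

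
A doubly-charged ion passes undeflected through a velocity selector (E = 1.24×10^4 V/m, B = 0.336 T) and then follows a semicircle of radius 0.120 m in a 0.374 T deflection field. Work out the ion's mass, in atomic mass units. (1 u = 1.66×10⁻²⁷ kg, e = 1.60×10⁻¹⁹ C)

m ≈ 234 u

v = E/B₁ = 3.69×10^4 m/s.
From r = mv/(qB₂), m = qB₂r/v = (2×1.60×10^-19)(0.374)(0.120) / (3.69×10^4) = 3.89×10^-25 kg.
In atomic mass units: m = 3.89×10^-25 / 1.66×10^-27 = 234 u.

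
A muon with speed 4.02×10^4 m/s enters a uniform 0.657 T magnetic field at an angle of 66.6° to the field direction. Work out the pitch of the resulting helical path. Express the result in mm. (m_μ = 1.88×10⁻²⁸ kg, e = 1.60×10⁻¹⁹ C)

The velocity component along B is v∥ = v cos66.6° = 1.60×10^4 m/s.
The cyclotron period T = 2πm/(qB) = 1.12×10^-8 s is set by m, q, B alone.
Pitch = v∥·T = (1.60×10^4)(1.12×10^-8) = 1.79×10^-4 m.

pitch ≈ 0.179 mm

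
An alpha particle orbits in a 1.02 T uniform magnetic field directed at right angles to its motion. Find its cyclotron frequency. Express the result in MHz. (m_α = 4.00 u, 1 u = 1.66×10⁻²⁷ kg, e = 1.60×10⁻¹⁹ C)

f = qB/(2πm) = (2×1.60×10^-19)(1.02) / [2π(6.64×10^-27)] = 7.82×10^6 Hz.

f ≈ 7.82 MHz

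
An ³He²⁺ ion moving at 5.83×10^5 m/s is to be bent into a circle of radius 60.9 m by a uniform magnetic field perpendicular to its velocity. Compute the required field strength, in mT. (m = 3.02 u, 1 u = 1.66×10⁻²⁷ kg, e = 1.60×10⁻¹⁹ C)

B ≈ 0.150 mT

qvB = mv²/r gives B = mv/(qr).
B = (5.01×10^-27)(5.83×10^5) / [(2×1.60×10^-19)(60.9)] = 1.50×10^-4 T.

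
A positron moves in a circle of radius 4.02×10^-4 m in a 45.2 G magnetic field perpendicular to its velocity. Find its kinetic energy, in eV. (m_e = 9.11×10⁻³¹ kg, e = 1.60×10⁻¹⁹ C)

v = qBr/m = (1×1.60×10^-19)(4.52×10^-3)(4.02×10^-4) / (9.11×10^-31) = 3.19×10^5 m/s.
K = ½mv² = 0.5·(9.11×10^-31)·(3.19×10^5)² = 4.64×10^-20 J = 0.290 eV.

K ≈ 0.290 eV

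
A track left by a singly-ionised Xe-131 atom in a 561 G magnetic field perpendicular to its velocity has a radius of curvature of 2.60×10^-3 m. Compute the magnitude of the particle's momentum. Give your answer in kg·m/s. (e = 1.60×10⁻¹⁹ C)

p ≈ 2.33×10^-23 kg·m/s

Since qvB = mv²/r, the momentum p = mv = qBr.
p = (1×1.60×10^-19)(0.0561)(2.60×10^-3) = 2.33×10^-23 kg·m/s.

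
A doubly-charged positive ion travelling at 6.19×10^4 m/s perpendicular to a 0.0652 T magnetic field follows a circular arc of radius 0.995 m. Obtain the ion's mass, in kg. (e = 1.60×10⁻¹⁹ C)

m ≈ 3.35×10^-25 kg

qvB = mv²/r ⇒ m = qBr/v.
m = (2×1.60×10^-19)(0.0652)(0.995) / (6.19×10^4) = 3.35×10^-25 kg.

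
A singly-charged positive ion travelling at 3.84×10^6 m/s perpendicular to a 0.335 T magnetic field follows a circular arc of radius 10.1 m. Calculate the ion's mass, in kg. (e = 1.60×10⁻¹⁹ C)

qvB = mv²/r ⇒ m = qBr/v.
m = (1×1.60×10^-19)(0.335)(10.1) / (3.84×10^6) = 1.41×10^-25 kg.

m ≈ 1.41×10^-25 kg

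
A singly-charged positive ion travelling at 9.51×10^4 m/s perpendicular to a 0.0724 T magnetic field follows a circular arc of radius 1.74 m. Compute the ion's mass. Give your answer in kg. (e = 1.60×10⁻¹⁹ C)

m ≈ 2.12×10^-25 kg

qvB = mv²/r ⇒ m = qBr/v.
m = (1×1.60×10^-19)(0.0724)(1.74) / (9.51×10^4) = 2.12×10^-25 kg.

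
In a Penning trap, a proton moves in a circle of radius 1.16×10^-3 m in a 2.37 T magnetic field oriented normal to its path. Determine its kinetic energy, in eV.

v = qBr/m = (1×1.60×10^-19)(2.37)(1.16×10^-3) / (1.67×10^-27) = 2.63×10^5 m/s.
K = ½mv² = 0.5·(1.67×10^-27)·(2.63×10^5)² = 5.79×10^-17 J = 362 eV.

K ≈ 362 eV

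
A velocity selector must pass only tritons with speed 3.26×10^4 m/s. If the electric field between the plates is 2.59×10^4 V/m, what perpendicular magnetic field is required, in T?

B ≈ 0.794 T

qE = qvB ⇒ B = E/v = (2.59×10^4) / (3.26×10^4) = 0.794 T.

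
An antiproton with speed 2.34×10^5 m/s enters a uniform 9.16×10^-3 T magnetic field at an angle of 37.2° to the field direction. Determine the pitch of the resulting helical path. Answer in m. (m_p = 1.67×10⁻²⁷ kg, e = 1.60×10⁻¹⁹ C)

The velocity component along B is v∥ = v cos37.2° = 1.86×10^5 m/s.
The cyclotron period T = 2πm/(qB) = 7.16×10^-6 s is set by m, q, B alone.
Pitch = v∥·T = (1.86×10^5)(7.16×10^-6) = 1.33 m.

pitch ≈ 1.33 m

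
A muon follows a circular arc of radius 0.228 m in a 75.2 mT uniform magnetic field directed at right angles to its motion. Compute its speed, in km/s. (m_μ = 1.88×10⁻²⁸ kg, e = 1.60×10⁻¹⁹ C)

v ≈ 14600 km/s

From qvB = mv²/r, v = qBr/m.
v = (1×1.60×10^-19)(0.0752)(0.228) / (1.88×10^-28) = 1.46×10^7 m/s.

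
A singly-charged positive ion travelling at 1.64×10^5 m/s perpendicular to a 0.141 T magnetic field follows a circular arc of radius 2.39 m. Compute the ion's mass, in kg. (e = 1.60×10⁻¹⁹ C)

m ≈ 3.29×10^-25 kg

qvB = mv²/r ⇒ m = qBr/v.
m = (1×1.60×10^-19)(0.141)(2.39) / (1.64×10^5) = 3.29×10^-25 kg.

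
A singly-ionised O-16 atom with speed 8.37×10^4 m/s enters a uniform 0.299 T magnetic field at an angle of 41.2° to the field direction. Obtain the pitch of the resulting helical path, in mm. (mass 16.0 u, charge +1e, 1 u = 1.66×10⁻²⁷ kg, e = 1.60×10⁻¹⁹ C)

pitch ≈ 220 mm

The velocity component along B is v∥ = v cos41.2° = 6.30×10^4 m/s.
The cyclotron period T = 2πm/(qB) = 3.49×10^-6 s is set by m, q, B alone.
Pitch = v∥·T = (6.30×10^4)(3.49×10^-6) = 0.220 m.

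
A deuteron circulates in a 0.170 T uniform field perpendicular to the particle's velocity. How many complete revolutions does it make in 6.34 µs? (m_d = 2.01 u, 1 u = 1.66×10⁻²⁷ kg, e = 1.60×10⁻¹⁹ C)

T = 2πm/(qB) = 2π(3.3366×10^-27) / [(1×1.60×10^-19)(0.170)] = 7.7075×10^-7 s.
N = t/T = 6.34×10^-6 / 7.7075×10^-7 ≈ 8.23, so 8 complete revolutions.

N = 8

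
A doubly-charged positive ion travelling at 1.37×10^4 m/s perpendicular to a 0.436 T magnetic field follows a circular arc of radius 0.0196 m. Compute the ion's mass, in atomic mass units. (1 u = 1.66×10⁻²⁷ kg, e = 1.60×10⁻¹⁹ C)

m ≈ 120 u

qvB = mv²/r ⇒ m = qBr/v.
m = (2×1.60×10^-19)(0.436)(0.0196) / (1.37×10^4) = 2.00×10^-25 kg = 120 u.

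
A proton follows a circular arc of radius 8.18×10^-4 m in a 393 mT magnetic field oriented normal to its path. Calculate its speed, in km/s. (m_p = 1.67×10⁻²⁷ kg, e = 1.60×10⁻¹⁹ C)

From qvB = mv²/r, v = qBr/m.
v = (1×1.60×10^-19)(0.393)(8.18×10^-4) / (1.67×10^-27) = 3.08×10^4 m/s.

v ≈ 30.8 km/s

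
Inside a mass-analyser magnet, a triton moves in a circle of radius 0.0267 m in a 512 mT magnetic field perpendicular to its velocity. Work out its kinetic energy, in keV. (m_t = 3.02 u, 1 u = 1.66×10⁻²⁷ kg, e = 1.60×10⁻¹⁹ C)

K ≈ 2.98 keV

v = qBr/m = (1×1.60×10^-19)(0.512)(0.0267) / (5.01×10^-27) = 4.36×10^5 m/s.
K = ½mv² = 0.5·(5.01×10^-27)·(4.36×10^5)² = 4.77×10^-16 J = 2.98 keV.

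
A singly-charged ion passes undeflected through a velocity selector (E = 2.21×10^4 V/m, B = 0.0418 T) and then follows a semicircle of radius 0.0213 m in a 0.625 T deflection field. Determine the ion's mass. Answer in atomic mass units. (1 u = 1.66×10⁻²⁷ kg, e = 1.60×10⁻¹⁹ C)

v = E/B₁ = 5.29×10^5 m/s.
From r = mv/(qB₂), m = qB₂r/v = (1×1.60×10^-19)(0.625)(0.0213) / (5.29×10^5) = 4.03×10^-27 kg.
In atomic mass units: m = 4.03×10^-27 / 1.66×10^-27 = 2.43 u.

m ≈ 2.43 u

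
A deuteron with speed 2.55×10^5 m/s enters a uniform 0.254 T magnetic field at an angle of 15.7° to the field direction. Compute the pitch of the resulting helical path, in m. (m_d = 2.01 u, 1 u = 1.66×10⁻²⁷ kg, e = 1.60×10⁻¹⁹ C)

pitch ≈ 0.127 m

The velocity component along B is v∥ = v cos15.7° = 2.45×10^5 m/s.
The cyclotron period T = 2πm/(qB) = 5.16×10^-7 s is set by m, q, B alone.
Pitch = v∥·T = (2.45×10^5)(5.16×10^-7) = 0.127 m.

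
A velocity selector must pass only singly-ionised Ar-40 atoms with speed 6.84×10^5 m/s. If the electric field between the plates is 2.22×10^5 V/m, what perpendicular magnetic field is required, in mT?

B ≈ 325 mT

qE = qvB ⇒ B = E/v = (2.22×10^5) / (6.84×10^5) = 0.325 T.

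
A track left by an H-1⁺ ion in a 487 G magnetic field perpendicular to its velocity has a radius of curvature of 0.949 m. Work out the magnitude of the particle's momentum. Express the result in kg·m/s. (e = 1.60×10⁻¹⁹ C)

p ≈ 7.39×10^-21 kg·m/s

Since qvB = mv²/r, the momentum p = mv = qBr.
p = (1×1.60×10^-19)(0.0487)(0.949) = 7.39×10^-21 kg·m/s.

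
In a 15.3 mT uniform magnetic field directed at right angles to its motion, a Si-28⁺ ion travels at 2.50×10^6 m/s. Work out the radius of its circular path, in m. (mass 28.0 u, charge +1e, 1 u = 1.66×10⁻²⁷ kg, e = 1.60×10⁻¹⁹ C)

The magnetic force provides the centripetal force: qvB = mv²/r, so r = mv/(qB).
r = (4.65×10^-26 kg)(2.50×10^6 m/s) / [(1×1.60×10^-19 C)(0.0153 T)] = 47.5 m.

r ≈ 47.5 m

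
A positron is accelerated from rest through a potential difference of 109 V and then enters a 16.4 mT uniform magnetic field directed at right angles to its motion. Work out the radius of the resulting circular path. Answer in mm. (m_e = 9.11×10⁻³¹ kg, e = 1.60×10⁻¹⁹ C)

The kinetic energy gained is K = qV = (1×1.60×10^-19)(109) = 1.74×10^-17 J.
v = √(2K/m) = 6.19×10^6 m/s.
r = mv/(qB) = (9.11×10^-31)(6.19×10^6) / [(1×1.60×10^-19)(0.0164)] = 2.15×10^-3 m.

r ≈ 2.15 mm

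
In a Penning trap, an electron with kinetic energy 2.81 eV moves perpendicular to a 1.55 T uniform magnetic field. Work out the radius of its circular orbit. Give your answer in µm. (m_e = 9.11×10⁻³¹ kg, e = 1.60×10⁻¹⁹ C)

r ≈ 3.65 µm

Convert the energy: K = 2.81 eV = 4.50×10^-19 J.
v = √(2K/m) = √(2·4.50×10^-19/9.11×10^-31) = 9.94×10^5 m/s.
r = mv/(qB) = (9.11×10^-31)(9.94×10^5) / [(1×1.60×10^-19)(1.55)] = 3.65×10^-6 m.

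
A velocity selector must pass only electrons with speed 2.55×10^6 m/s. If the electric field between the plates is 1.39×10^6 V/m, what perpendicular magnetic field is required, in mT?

qE = qvB ⇒ B = E/v = (1.39×10^6) / (2.55×10^6) = 0.545 T.

B ≈ 545 mT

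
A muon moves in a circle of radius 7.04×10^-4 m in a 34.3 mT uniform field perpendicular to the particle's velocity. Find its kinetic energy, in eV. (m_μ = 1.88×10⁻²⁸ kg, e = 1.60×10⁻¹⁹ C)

K ≈ 0.248 eV

v = qBr/m = (1×1.60×10^-19)(0.0343)(7.04×10^-4) / (1.88×10^-28) = 2.06×10^4 m/s.
K = ½mv² = 0.5·(1.88×10^-28)·(2.06×10^4)² = 3.97×10^-20 J = 0.248 eV.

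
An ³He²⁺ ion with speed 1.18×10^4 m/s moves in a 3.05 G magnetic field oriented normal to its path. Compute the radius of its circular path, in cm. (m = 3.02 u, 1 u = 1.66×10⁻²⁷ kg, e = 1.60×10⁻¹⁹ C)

r ≈ 60.6 cm

The magnetic force provides the centripetal force: qvB = mv²/r, so r = mv/(qB).
r = (5.01×10^-27 kg)(1.18×10^4 m/s) / [(2×1.60×10^-19 C)(3.05×10^-4 T)] = 0.606 m.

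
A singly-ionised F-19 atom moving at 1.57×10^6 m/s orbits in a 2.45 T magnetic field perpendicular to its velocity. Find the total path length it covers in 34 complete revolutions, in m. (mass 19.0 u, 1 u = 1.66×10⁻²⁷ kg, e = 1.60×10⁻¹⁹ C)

L ≈ 27.0 m

r = mv/(qB) = 0.126 m, so one revolution covers 2πr = 0.794 m.
In 34 revolutions: L = 34·2πr = 27.0 m.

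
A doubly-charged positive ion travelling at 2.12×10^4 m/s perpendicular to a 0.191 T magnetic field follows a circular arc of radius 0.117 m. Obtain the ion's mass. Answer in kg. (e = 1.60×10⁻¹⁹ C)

m ≈ 3.37×10^-25 kg

qvB = mv²/r ⇒ m = qBr/v.
m = (2×1.60×10^-19)(0.191)(0.117) / (2.12×10^4) = 3.37×10^-25 kg.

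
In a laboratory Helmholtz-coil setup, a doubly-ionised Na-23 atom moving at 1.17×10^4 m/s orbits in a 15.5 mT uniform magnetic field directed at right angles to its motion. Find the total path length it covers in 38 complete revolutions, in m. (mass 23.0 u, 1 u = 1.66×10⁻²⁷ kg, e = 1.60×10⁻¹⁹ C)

L ≈ 21.5 m

r = mv/(qB) = 0.0901 m, so one revolution covers 2πr = 0.566 m.
In 38 revolutions: L = 38·2πr = 21.5 m.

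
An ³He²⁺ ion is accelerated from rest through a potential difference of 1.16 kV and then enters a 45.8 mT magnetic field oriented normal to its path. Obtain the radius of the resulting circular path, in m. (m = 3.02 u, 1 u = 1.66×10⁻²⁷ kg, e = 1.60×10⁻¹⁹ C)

r ≈ 0.132 m

The kinetic energy gained is K = qV = (2×1.60×10^-19)(1160) = 3.71×10^-16 J.
v = √(2K/m) = 3.85×10^5 m/s.
r = mv/(qB) = (5.01×10^-27)(3.85×10^5) / [(2×1.60×10^-19)(0.0458)] = 0.132 m.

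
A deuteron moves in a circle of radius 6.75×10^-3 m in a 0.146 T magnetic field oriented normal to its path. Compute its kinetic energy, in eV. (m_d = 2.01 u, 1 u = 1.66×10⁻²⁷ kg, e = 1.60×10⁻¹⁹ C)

K ≈ 23.3 eV

v = qBr/m = (1×1.60×10^-19)(0.146)(6.75×10^-3) / (3.34×10^-27) = 4.73×10^4 m/s.
K = ½mv² = 0.5·(3.34×10^-27)·(4.73×10^4)² = 3.73×10^-18 J = 23.3 eV.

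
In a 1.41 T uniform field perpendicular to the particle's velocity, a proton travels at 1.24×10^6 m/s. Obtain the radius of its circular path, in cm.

r ≈ 0.918 cm

The magnetic force provides the centripetal force: qvB = mv²/r, so r = mv/(qB).
r = (1.67×10^-27 kg)(1.24×10^6 m/s) / [(1×1.60×10^-19 C)(1.41 T)] = 9.18×10^-3 m.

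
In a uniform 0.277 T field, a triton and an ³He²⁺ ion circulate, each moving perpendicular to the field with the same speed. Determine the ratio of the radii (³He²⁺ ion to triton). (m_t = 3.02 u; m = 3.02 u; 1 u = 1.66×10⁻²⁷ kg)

ratio ≈ 0.500

r = mv/(qB) ⇒ at equal v, r ∝ m/q.
r_{³He²⁺ ion}/r_{triton} = 0.500.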